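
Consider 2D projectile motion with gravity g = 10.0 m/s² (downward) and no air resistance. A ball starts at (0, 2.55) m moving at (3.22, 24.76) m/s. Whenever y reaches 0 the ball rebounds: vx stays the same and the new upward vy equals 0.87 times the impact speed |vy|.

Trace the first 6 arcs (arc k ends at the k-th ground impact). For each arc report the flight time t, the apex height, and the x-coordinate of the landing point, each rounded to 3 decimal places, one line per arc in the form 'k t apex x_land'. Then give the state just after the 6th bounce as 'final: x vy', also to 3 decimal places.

1 5.053 33.203 16.270
2 4.484 25.131 30.708
3 3.901 19.022 43.270
4 3.394 14.398 54.198
5 2.953 10.898 63.705
6 2.569 8.248 71.977
final: 71.977 11.174

Arc 1: start y=2.550, vy=24.760 → t=5.053, apex=33.203, x_land=16.270, impact vy=-25.769
  bounce: vy ← 0.87·25.769 = 22.419
Arc 2: start y=0.000, vy=22.419 → t=4.484, apex=25.131, x_land=30.708, impact vy=-22.419
  bounce: vy ← 0.87·22.419 = 19.505
Arc 3: start y=0.000, vy=19.505 → t=3.901, apex=19.022, x_land=43.270, impact vy=-19.505
  bounce: vy ← 0.87·19.505 = 16.969
Arc 4: start y=0.000, vy=16.969 → t=3.394, apex=14.398, x_land=54.198, impact vy=-16.969
  bounce: vy ← 0.87·16.969 = 14.763
Arc 5: start y=0.000, vy=14.763 → t=2.953, apex=10.898, x_land=63.705, impact vy=-14.763
  bounce: vy ← 0.87·14.763 = 12.844
Arc 6: start y=0.000, vy=12.844 → t=2.569, apex=8.248, x_land=71.977, impact vy=-12.844
  bounce: vy ← 0.87·12.844 = 11.174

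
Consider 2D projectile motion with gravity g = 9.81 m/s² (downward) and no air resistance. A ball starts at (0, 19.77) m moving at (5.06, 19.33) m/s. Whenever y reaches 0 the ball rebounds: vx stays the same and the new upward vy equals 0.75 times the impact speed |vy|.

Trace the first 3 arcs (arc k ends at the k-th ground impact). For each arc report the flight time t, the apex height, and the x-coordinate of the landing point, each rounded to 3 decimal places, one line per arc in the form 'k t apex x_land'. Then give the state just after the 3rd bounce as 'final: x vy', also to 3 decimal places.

Arc 1: start y=19.770, vy=19.330 → t=4.783, apex=38.814, x_land=24.204, impact vy=-27.596
  bounce: vy ← 0.75·27.596 = 20.697
Arc 2: start y=0.000, vy=20.697 → t=4.220, apex=21.833, x_land=45.555, impact vy=-20.697
  bounce: vy ← 0.75·20.697 = 15.523
Arc 3: start y=0.000, vy=15.523 → t=3.165, apex=12.281, x_land=61.569, impact vy=-15.523
  bounce: vy ← 0.75·15.523 = 11.642

1 4.783 38.814 24.204
2 4.220 21.833 45.555
3 3.165 12.281 61.569
final: 61.569 11.642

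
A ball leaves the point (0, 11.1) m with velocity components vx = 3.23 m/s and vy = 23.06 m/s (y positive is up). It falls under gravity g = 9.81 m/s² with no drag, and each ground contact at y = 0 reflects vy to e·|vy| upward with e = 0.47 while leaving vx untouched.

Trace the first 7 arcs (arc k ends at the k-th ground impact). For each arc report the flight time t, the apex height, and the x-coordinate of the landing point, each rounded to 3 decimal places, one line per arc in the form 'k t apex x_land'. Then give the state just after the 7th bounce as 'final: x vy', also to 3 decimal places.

1 5.141 38.203 16.607
2 2.623 8.439 25.080
3 1.233 1.864 29.063
4 0.580 0.412 30.935
5 0.272 0.091 31.814
6 0.128 0.020 32.228
7 0.060 0.004 32.422
final: 32.422 0.139

Arc 1: start y=11.100, vy=23.060 → t=5.141, apex=38.203, x_land=16.607, impact vy=-27.378
  bounce: vy ← 0.47·27.378 = 12.868
Arc 2: start y=0.000, vy=12.868 → t=2.623, apex=8.439, x_land=25.080, impact vy=-12.868
  bounce: vy ← 0.47·12.868 = 6.048
Arc 3: start y=0.000, vy=6.048 → t=1.233, apex=1.864, x_land=29.063, impact vy=-6.048
  bounce: vy ← 0.47·6.048 = 2.842
Arc 4: start y=0.000, vy=2.842 → t=0.580, apex=0.412, x_land=30.935, impact vy=-2.842
  bounce: vy ← 0.47·2.842 = 1.336
Arc 5: start y=0.000, vy=1.336 → t=0.272, apex=0.091, x_land=31.814, impact vy=-1.336
  bounce: vy ← 0.47·1.336 = 0.628
Arc 6: start y=0.000, vy=0.628 → t=0.128, apex=0.020, x_land=32.228, impact vy=-0.628
  bounce: vy ← 0.47·0.628 = 0.295
Arc 7: start y=0.000, vy=0.295 → t=0.060, apex=0.004, x_land=32.422, impact vy=-0.295
  bounce: vy ← 0.47·0.295 = 0.139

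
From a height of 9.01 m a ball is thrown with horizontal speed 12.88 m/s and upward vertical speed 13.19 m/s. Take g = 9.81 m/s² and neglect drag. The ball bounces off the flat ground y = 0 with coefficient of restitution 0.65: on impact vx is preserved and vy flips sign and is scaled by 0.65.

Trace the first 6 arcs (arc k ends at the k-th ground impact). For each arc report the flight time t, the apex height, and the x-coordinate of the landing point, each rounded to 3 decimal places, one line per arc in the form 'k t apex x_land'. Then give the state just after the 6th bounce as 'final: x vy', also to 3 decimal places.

Arc 1: start y=9.010, vy=13.190 → t=3.254, apex=17.877, x_land=41.907, impact vy=-18.728
  bounce: vy ← 0.65·18.728 = 12.173
Arc 2: start y=0.000, vy=12.173 → t=2.482, apex=7.553, x_land=73.873, impact vy=-12.173
  bounce: vy ← 0.65·12.173 = 7.913
Arc 3: start y=0.000, vy=7.913 → t=1.613, apex=3.191, x_land=94.651, impact vy=-7.913
  bounce: vy ← 0.65·7.913 = 5.143
Arc 4: start y=0.000, vy=5.143 → t=1.049, apex=1.348, x_land=108.157, impact vy=-5.143
  bounce: vy ← 0.65·5.143 = 3.343
Arc 5: start y=0.000, vy=3.343 → t=0.682, apex=0.570, x_land=116.936, impact vy=-3.343
  bounce: vy ← 0.65·3.343 = 2.173
Arc 6: start y=0.000, vy=2.173 → t=0.443, apex=0.241, x_land=122.642, impact vy=-2.173
  bounce: vy ← 0.65·2.173 = 1.412

1 3.254 17.877 41.907
2 2.482 7.553 73.873
3 1.613 3.191 94.651
4 1.049 1.348 108.157
5 0.682 0.570 116.936
6 0.443 0.241 122.642
final: 122.642 1.412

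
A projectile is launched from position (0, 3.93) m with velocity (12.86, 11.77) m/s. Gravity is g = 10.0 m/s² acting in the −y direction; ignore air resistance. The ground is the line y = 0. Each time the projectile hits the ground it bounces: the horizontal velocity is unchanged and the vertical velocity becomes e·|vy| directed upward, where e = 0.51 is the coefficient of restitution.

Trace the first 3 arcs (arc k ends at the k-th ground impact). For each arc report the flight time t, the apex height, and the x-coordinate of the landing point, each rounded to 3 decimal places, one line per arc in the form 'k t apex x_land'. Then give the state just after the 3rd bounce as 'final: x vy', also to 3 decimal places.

Arc 1: start y=3.930, vy=11.770 → t=2.651, apex=10.857, x_land=34.086, impact vy=-14.735
  bounce: vy ← 0.51·14.735 = 7.515
Arc 2: start y=0.000, vy=7.515 → t=1.503, apex=2.824, x_land=53.415, impact vy=-7.515
  bounce: vy ← 0.51·7.515 = 3.833
Arc 3: start y=0.000, vy=3.833 → t=0.767, apex=0.734, x_land=63.272, impact vy=-3.833
  bounce: vy ← 0.51·3.833 = 1.955

1 2.651 10.857 34.086
2 1.503 2.824 53.415
3 0.767 0.734 63.272
final: 63.272 1.955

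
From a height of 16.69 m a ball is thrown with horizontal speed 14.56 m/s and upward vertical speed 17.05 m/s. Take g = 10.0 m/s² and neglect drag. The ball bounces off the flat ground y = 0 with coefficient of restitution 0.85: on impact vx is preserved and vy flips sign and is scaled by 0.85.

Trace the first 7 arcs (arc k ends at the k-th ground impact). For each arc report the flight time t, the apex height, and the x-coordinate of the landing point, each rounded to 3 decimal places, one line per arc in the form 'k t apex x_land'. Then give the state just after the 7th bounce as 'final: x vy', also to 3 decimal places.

Arc 1: start y=16.690, vy=17.050 → t=4.204, apex=31.225, x_land=61.210, impact vy=-24.990
  bounce: vy ← 0.85·24.990 = 21.242
Arc 2: start y=0.000, vy=21.242 → t=4.248, apex=22.560, x_land=123.066, impact vy=-21.242
  bounce: vy ← 0.85·21.242 = 18.055
Arc 3: start y=0.000, vy=18.055 → t=3.611, apex=16.300, x_land=175.643, impact vy=-18.055
  bounce: vy ← 0.85·18.055 = 15.347
Arc 4: start y=0.000, vy=15.347 → t=3.069, apex=11.777, x_land=220.333, impact vy=-15.347
  bounce: vy ← 0.85·15.347 = 13.045
Arc 5: start y=0.000, vy=13.045 → t=2.609, apex=8.509, x_land=258.320, impact vy=-13.045
  bounce: vy ← 0.85·13.045 = 11.088
Arc 6: start y=0.000, vy=11.088 → t=2.218, apex=6.147, x_land=290.609, impact vy=-11.088
  bounce: vy ← 0.85·11.088 = 9.425
Arc 7: start y=0.000, vy=9.425 → t=1.885, apex=4.442, x_land=318.055, impact vy=-9.425
  bounce: vy ← 0.85·9.425 = 8.011

1 4.204 31.225 61.210
2 4.248 22.560 123.066
3 3.611 16.300 175.643
4 3.069 11.777 220.333
5 2.609 8.509 258.320
6 2.218 6.147 290.609
7 1.885 4.442 318.055
final: 318.055 8.011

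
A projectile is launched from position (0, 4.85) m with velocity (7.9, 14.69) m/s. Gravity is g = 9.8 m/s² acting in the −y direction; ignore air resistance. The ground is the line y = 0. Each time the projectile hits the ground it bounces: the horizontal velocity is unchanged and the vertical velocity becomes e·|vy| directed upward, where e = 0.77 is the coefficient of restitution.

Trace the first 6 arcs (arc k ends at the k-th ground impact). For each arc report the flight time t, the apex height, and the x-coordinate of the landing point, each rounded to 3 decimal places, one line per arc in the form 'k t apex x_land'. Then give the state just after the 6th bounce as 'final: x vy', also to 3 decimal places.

Arc 1: start y=4.850, vy=14.690 → t=3.298, apex=15.860, x_land=26.055, impact vy=-17.631
  bounce: vy ← 0.77·17.631 = 13.576
Arc 2: start y=0.000, vy=13.576 → t=2.771, apex=9.403, x_land=47.943, impact vy=-13.576
  bounce: vy ← 0.77·13.576 = 10.453
Arc 3: start y=0.000, vy=10.453 → t=2.133, apex=5.575, x_land=64.796, impact vy=-10.453
  bounce: vy ← 0.77·10.453 = 8.049
Arc 4: start y=0.000, vy=8.049 → t=1.643, apex=3.306, x_land=77.773, impact vy=-8.049
  bounce: vy ← 0.77·8.049 = 6.198
Arc 5: start y=0.000, vy=6.198 → t=1.265, apex=1.960, x_land=87.766, impact vy=-6.198
  bounce: vy ← 0.77·6.198 = 4.772
Arc 6: start y=0.000, vy=4.772 → t=0.974, apex=1.162, x_land=95.460, impact vy=-4.772
  bounce: vy ← 0.77·4.772 = 3.675

1 3.298 15.860 26.055
2 2.771 9.403 47.943
3 2.133 5.575 64.796
4 1.643 3.306 77.773
5 1.265 1.960 87.766
6 0.974 1.162 95.460
final: 95.460 3.675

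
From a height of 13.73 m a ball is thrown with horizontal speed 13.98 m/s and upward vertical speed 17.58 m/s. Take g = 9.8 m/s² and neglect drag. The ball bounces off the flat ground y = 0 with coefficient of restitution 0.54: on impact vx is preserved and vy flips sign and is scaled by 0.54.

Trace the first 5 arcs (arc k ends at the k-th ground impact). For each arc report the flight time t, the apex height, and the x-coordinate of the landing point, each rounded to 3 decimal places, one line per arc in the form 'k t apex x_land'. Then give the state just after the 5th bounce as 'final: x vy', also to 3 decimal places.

Arc 1: start y=13.730, vy=17.580 → t=4.247, apex=29.498, x_land=59.379, impact vy=-24.045
  bounce: vy ← 0.54·24.045 = 12.984
Arc 2: start y=0.000, vy=12.984 → t=2.650, apex=8.602, x_land=96.424, impact vy=-12.984
  bounce: vy ← 0.54·12.984 = 7.012
Arc 3: start y=0.000, vy=7.012 → t=1.431, apex=2.508, x_land=116.429, impact vy=-7.012
  bounce: vy ← 0.54·7.012 = 3.786
Arc 4: start y=0.000, vy=3.786 → t=0.773, apex=0.731, x_land=127.231, impact vy=-3.786
  bounce: vy ← 0.54·3.786 = 2.045
Arc 5: start y=0.000, vy=2.045 → t=0.417, apex=0.213, x_land=133.064, impact vy=-2.045
  bounce: vy ← 0.54·2.045 = 1.104

1 4.247 29.498 59.379
2 2.650 8.602 96.424
3 1.431 2.508 116.429
4 0.773 0.731 127.231
5 0.417 0.213 133.064
final: 133.064 1.104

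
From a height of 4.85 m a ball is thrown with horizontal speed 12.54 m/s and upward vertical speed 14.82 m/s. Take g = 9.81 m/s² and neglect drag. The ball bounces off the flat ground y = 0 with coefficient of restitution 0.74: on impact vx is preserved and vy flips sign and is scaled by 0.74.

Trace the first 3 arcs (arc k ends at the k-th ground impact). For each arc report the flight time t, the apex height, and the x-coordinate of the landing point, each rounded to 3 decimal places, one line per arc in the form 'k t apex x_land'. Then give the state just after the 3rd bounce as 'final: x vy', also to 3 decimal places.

1 3.319 16.044 41.624
2 2.677 8.786 75.190
3 1.981 4.811 100.029
final: 100.029 7.190

Arc 1: start y=4.850, vy=14.820 → t=3.319, apex=16.044, x_land=41.624, impact vy=-17.742
  bounce: vy ← 0.74·17.742 = 13.129
Arc 2: start y=0.000, vy=13.129 → t=2.677, apex=8.786, x_land=75.190, impact vy=-13.129
  bounce: vy ← 0.74·13.129 = 9.716
Arc 3: start y=0.000, vy=9.716 → t=1.981, apex=4.811, x_land=100.029, impact vy=-9.716
  bounce: vy ← 0.74·9.716 = 7.190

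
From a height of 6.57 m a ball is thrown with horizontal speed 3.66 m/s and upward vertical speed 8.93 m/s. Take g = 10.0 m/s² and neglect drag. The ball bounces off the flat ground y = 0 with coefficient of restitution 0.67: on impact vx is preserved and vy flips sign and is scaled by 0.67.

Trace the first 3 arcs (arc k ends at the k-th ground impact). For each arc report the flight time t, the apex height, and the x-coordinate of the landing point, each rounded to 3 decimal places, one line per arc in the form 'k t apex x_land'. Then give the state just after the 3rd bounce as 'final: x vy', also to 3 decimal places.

Arc 1: start y=6.570, vy=8.930 → t=2.346, apex=10.557, x_land=8.587, impact vy=-14.531
  bounce: vy ← 0.67·14.531 = 9.736
Arc 2: start y=0.000, vy=9.736 → t=1.947, apex=4.739, x_land=15.713, impact vy=-9.736
  bounce: vy ← 0.67·9.736 = 6.523
Arc 3: start y=0.000, vy=6.523 → t=1.305, apex=2.127, x_land=20.488, impact vy=-6.523
  bounce: vy ← 0.67·6.523 = 4.370

1 2.346 10.557 8.587
2 1.947 4.739 15.713
3 1.305 2.127 20.488
final: 20.488 4.370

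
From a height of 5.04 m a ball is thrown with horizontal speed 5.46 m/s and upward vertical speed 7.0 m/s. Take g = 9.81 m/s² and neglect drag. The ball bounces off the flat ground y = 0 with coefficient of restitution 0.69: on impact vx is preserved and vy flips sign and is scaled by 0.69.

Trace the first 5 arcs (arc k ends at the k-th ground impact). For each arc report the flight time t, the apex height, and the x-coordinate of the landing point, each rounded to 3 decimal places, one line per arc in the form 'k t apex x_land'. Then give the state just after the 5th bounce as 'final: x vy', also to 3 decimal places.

Arc 1: start y=5.040, vy=7.000 → t=1.953, apex=7.537, x_land=10.664, impact vy=-12.161
  bounce: vy ← 0.69·12.161 = 8.391
Arc 2: start y=0.000, vy=8.391 → t=1.711, apex=3.589, x_land=20.005, impact vy=-8.391
  bounce: vy ← 0.69·8.391 = 5.790
Arc 3: start y=0.000, vy=5.790 → t=1.180, apex=1.709, x_land=26.450, impact vy=-5.790
  bounce: vy ← 0.69·5.790 = 3.995
Arc 4: start y=0.000, vy=3.995 → t=0.814, apex=0.813, x_land=30.897, impact vy=-3.995
  bounce: vy ← 0.69·3.995 = 2.757
Arc 5: start y=0.000, vy=2.757 → t=0.562, apex=0.387, x_land=33.965, impact vy=-2.757
  bounce: vy ← 0.69·2.757 = 1.902

1 1.953 7.537 10.664
2 1.711 3.589 20.005
3 1.180 1.709 26.450
4 0.814 0.813 30.897
5 0.562 0.387 33.965
final: 33.965 1.902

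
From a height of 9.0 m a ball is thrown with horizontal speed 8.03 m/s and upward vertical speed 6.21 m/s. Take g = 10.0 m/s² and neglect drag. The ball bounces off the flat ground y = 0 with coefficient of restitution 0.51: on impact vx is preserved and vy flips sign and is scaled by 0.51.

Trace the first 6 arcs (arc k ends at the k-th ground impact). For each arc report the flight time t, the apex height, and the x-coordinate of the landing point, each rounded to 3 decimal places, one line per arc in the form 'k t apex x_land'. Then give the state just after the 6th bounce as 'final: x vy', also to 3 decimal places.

1 2.099 10.928 16.858
2 1.508 2.842 28.967
3 0.769 0.739 35.143
4 0.392 0.192 38.292
5 0.200 0.050 39.898
6 0.102 0.013 40.718
final: 40.718 0.260

Arc 1: start y=9.000, vy=6.210 → t=2.099, apex=10.928, x_land=16.858, impact vy=-14.784
  bounce: vy ← 0.51·14.784 = 7.540
Arc 2: start y=0.000, vy=7.540 → t=1.508, apex=2.842, x_land=28.967, impact vy=-7.540
  bounce: vy ← 0.51·7.540 = 3.845
Arc 3: start y=0.000, vy=3.845 → t=0.769, apex=0.739, x_land=35.143, impact vy=-3.845
  bounce: vy ← 0.51·3.845 = 1.961
Arc 4: start y=0.000, vy=1.961 → t=0.392, apex=0.192, x_land=38.292, impact vy=-1.961
  bounce: vy ← 0.51·1.961 = 1.000
Arc 5: start y=0.000, vy=1.000 → t=0.200, apex=0.050, x_land=39.898, impact vy=-1.000
  bounce: vy ← 0.51·1.000 = 0.510
Arc 6: start y=0.000, vy=0.510 → t=0.102, apex=0.013, x_land=40.718, impact vy=-0.510
  bounce: vy ← 0.51·0.510 = 0.260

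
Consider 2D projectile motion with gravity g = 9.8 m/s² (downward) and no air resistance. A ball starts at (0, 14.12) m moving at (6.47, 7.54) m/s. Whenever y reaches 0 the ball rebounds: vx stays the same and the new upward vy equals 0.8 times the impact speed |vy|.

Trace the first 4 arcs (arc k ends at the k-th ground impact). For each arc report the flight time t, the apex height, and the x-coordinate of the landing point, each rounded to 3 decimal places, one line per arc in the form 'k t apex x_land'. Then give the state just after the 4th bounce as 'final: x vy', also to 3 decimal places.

Arc 1: start y=14.120, vy=7.540 → t=2.633, apex=17.021, x_land=17.036, impact vy=-18.265
  bounce: vy ← 0.8·18.265 = 14.612
Arc 2: start y=0.000, vy=14.612 → t=2.982, apex=10.893, x_land=36.330, impact vy=-14.612
  bounce: vy ← 0.8·14.612 = 11.689
Arc 3: start y=0.000, vy=11.689 → t=2.386, apex=6.972, x_land=51.765, impact vy=-11.689
  bounce: vy ← 0.8·11.689 = 9.352
Arc 4: start y=0.000, vy=9.352 → t=1.908, apex=4.462, x_land=64.113, impact vy=-9.352
  bounce: vy ← 0.8·9.352 = 7.481

1 2.633 17.021 17.036
2 2.982 10.893 36.330
3 2.386 6.972 51.765
4 1.908 4.462 64.113
final: 64.113 7.481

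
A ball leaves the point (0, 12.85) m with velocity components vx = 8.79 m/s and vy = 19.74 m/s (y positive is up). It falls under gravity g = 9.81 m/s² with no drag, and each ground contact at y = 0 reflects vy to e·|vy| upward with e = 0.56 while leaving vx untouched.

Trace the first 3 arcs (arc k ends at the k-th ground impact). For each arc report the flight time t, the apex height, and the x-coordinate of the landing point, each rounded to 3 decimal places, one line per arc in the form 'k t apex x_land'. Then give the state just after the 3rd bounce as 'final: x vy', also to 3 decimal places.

1 4.595 32.711 40.387
2 2.892 10.258 65.810
3 1.620 3.217 80.047
final: 80.047 4.449

Arc 1: start y=12.850, vy=19.740 → t=4.595, apex=32.711, x_land=40.387, impact vy=-25.333
  bounce: vy ← 0.56·25.333 = 14.187
Arc 2: start y=0.000, vy=14.187 → t=2.892, apex=10.258, x_land=65.810, impact vy=-14.187
  bounce: vy ← 0.56·14.187 = 7.945
Arc 3: start y=0.000, vy=7.945 → t=1.620, apex=3.217, x_land=80.047, impact vy=-7.945
  bounce: vy ← 0.56·7.945 = 4.449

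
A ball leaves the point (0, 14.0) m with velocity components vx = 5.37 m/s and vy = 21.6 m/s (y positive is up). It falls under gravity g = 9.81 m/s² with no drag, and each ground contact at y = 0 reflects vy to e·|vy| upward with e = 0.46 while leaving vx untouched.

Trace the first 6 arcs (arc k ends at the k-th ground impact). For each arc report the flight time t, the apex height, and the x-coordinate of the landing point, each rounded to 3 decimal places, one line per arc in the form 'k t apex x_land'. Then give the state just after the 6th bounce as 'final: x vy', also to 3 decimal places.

Arc 1: start y=14.000, vy=21.600 → t=4.977, apex=37.780, x_land=26.727, impact vy=-27.226
  bounce: vy ← 0.46·27.226 = 12.524
Arc 2: start y=0.000, vy=12.524 → t=2.553, apex=7.994, x_land=40.438, impact vy=-12.524
  bounce: vy ← 0.46·12.524 = 5.761
Arc 3: start y=0.000, vy=5.761 → t=1.175, apex=1.692, x_land=46.745, impact vy=-5.761
  bounce: vy ← 0.46·5.761 = 2.650
Arc 4: start y=0.000, vy=2.650 → t=0.540, apex=0.358, x_land=49.647, impact vy=-2.650
  bounce: vy ← 0.46·2.650 = 1.219
Arc 5: start y=0.000, vy=1.219 → t=0.249, apex=0.076, x_land=50.981, impact vy=-1.219
  bounce: vy ← 0.46·1.219 = 0.561
Arc 6: start y=0.000, vy=0.561 → t=0.114, apex=0.016, x_land=51.595, impact vy=-0.561
  bounce: vy ← 0.46·0.561 = 0.258

1 4.977 37.780 26.727
2 2.553 7.994 40.438
3 1.175 1.692 46.745
4 0.540 0.358 49.647
5 0.249 0.076 50.981
6 0.114 0.016 51.595
final: 51.595 0.258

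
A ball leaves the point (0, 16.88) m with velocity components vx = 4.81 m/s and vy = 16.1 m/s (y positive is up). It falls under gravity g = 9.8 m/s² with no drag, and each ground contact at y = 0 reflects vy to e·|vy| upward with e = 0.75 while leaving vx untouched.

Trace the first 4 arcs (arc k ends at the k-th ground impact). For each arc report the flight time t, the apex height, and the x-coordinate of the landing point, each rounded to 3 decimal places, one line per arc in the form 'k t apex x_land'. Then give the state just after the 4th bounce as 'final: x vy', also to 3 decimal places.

1 4.122 30.105 19.825
2 3.718 16.934 37.708
3 2.789 9.525 51.121
4 2.091 5.358 61.181
final: 61.181 7.686

Arc 1: start y=16.880, vy=16.100 → t=4.122, apex=30.105, x_land=19.825, impact vy=-24.291
  bounce: vy ← 0.75·24.291 = 18.218
Arc 2: start y=0.000, vy=18.218 → t=3.718, apex=16.934, x_land=37.708, impact vy=-18.218
  bounce: vy ← 0.75·18.218 = 13.664
Arc 3: start y=0.000, vy=13.664 → t=2.789, apex=9.525, x_land=51.121, impact vy=-13.664
  bounce: vy ← 0.75·13.664 = 10.248
Arc 4: start y=0.000, vy=10.248 → t=2.091, apex=5.358, x_land=61.181, impact vy=-10.248
  bounce: vy ← 0.75·10.248 = 7.686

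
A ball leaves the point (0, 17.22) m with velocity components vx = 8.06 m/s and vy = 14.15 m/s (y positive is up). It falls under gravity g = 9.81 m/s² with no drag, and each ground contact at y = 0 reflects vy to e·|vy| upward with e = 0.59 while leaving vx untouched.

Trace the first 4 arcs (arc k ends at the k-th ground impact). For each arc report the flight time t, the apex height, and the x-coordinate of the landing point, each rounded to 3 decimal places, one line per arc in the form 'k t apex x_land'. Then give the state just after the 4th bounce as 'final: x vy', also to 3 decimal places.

Arc 1: start y=17.220, vy=14.150 → t=3.807, apex=27.425, x_land=30.684, impact vy=-23.197
  bounce: vy ← 0.59·23.197 = 13.686
Arc 2: start y=0.000, vy=13.686 → t=2.790, apex=9.547, x_land=53.173, impact vy=-13.686
  bounce: vy ← 0.59·13.686 = 8.075
Arc 3: start y=0.000, vy=8.075 → t=1.646, apex=3.323, x_land=66.442, impact vy=-8.075
  bounce: vy ← 0.59·8.075 = 4.764
Arc 4: start y=0.000, vy=4.764 → t=0.971, apex=1.157, x_land=74.270, impact vy=-4.764
  bounce: vy ← 0.59·4.764 = 2.811

1 3.807 27.425 30.684
2 2.790 9.547 53.173
3 1.646 3.323 66.442
4 0.971 1.157 74.270
final: 74.270 2.811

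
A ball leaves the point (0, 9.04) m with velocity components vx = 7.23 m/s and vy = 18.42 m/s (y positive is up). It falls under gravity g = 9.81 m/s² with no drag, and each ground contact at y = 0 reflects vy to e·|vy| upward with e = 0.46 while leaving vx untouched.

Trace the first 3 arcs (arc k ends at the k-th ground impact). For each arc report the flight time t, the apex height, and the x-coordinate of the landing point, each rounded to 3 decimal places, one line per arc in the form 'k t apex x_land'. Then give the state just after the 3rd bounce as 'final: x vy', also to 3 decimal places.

Arc 1: start y=9.040, vy=18.420 → t=4.195, apex=26.333, x_land=30.328, impact vy=-22.730
  bounce: vy ← 0.46·22.730 = 10.456
Arc 2: start y=0.000, vy=10.456 → t=2.132, apex=5.572, x_land=45.740, impact vy=-10.456
  bounce: vy ← 0.46·10.456 = 4.810
Arc 3: start y=0.000, vy=4.810 → t=0.981, apex=1.179, x_land=52.829, impact vy=-4.810
  bounce: vy ← 0.46·4.810 = 2.212

1 4.195 26.333 30.328
2 2.132 5.572 45.740
3 0.981 1.179 52.829
final: 52.829 2.212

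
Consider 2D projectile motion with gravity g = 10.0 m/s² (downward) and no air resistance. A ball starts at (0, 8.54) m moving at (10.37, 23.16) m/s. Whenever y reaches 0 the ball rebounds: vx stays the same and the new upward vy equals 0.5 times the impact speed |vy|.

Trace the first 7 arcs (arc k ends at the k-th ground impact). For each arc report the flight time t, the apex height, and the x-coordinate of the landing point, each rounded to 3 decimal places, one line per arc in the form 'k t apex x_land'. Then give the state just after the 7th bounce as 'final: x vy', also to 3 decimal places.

Arc 1: start y=8.540, vy=23.160 → t=4.975, apex=35.359, x_land=51.594, impact vy=-26.593
  bounce: vy ← 0.5·26.593 = 13.296
Arc 2: start y=0.000, vy=13.296 → t=2.659, apex=8.840, x_land=79.171, impact vy=-13.296
  bounce: vy ← 0.5·13.296 = 6.648
Arc 3: start y=0.000, vy=6.648 → t=1.330, apex=2.210, x_land=92.959, impact vy=-6.648
  bounce: vy ← 0.5·6.648 = 3.324
Arc 4: start y=0.000, vy=3.324 → t=0.665, apex=0.552, x_land=99.853, impact vy=-3.324
  bounce: vy ← 0.5·3.324 = 1.662
Arc 5: start y=0.000, vy=1.662 → t=0.332, apex=0.138, x_land=103.301, impact vy=-1.662
  bounce: vy ← 0.5·1.662 = 0.831
Arc 6: start y=0.000, vy=0.831 → t=0.166, apex=0.035, x_land=105.024, impact vy=-0.831
  bounce: vy ← 0.5·0.831 = 0.416
Arc 7: start y=0.000, vy=0.416 → t=0.083, apex=0.009, x_land=105.886, impact vy=-0.416
  bounce: vy ← 0.5·0.416 = 0.208

1 4.975 35.359 51.594
2 2.659 8.840 79.171
3 1.330 2.210 92.959
4 0.665 0.552 99.853
5 0.332 0.138 103.301
6 0.166 0.035 105.024
7 0.083 0.009 105.886
final: 105.886 0.208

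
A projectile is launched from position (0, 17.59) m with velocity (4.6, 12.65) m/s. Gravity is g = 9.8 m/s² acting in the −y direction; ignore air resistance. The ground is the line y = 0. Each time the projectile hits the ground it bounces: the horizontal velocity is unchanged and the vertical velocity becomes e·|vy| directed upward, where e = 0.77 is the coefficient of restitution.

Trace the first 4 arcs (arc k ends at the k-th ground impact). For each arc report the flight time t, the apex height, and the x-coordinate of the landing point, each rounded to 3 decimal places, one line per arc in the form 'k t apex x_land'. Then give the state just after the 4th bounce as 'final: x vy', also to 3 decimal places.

Arc 1: start y=17.590, vy=12.650 → t=3.583, apex=25.754, x_land=16.484, impact vy=-22.467
  bounce: vy ← 0.77·22.467 = 17.300
Arc 2: start y=0.000, vy=17.300 → t=3.531, apex=15.270, x_land=32.724, impact vy=-17.300
  bounce: vy ← 0.77·17.300 = 13.321
Arc 3: start y=0.000, vy=13.321 → t=2.719, apex=9.053, x_land=45.230, impact vy=-13.321
  bounce: vy ← 0.77·13.321 = 10.257
Arc 4: start y=0.000, vy=10.257 → t=2.093, apex=5.368, x_land=54.859, impact vy=-10.257
  bounce: vy ← 0.77·10.257 = 7.898

1 3.583 25.754 16.484
2 3.531 15.270 32.724
3 2.719 9.053 45.230
4 2.093 5.368 54.859
final: 54.859 7.898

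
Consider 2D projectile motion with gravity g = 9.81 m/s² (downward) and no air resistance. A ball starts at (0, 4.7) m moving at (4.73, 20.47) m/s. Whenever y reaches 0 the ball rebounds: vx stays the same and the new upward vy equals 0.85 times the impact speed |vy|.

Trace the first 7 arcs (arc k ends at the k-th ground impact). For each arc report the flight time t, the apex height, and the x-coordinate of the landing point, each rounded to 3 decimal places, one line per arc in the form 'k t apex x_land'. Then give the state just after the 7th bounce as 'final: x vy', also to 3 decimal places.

Arc 1: start y=4.700, vy=20.470 → t=4.391, apex=26.057, x_land=20.772, impact vy=-22.611
  bounce: vy ← 0.85·22.611 = 19.219
Arc 2: start y=0.000, vy=19.219 → t=3.918, apex=18.826, x_land=39.305, impact vy=-19.219
  bounce: vy ← 0.85·19.219 = 16.336
Arc 3: start y=0.000, vy=16.336 → t=3.330, apex=13.602, x_land=55.058, impact vy=-16.336
  bounce: vy ← 0.85·16.336 = 13.886
Arc 4: start y=0.000, vy=13.886 → t=2.831, apex=9.827, x_land=68.448, impact vy=-13.886
  bounce: vy ← 0.85·13.886 = 11.803
Arc 5: start y=0.000, vy=11.803 → t=2.406, apex=7.100, x_land=79.830, impact vy=-11.803
  bounce: vy ← 0.85·11.803 = 10.032
Arc 6: start y=0.000, vy=10.032 → t=2.045, apex=5.130, x_land=89.505, impact vy=-10.032
  bounce: vy ← 0.85·10.032 = 8.528
Arc 7: start y=0.000, vy=8.528 → t=1.739, apex=3.706, x_land=97.728, impact vy=-8.528
  bounce: vy ← 0.85·8.528 = 7.248

1 4.391 26.057 20.772
2 3.918 18.826 39.305
3 3.330 13.602 55.058
4 2.831 9.827 68.448
5 2.406 7.100 79.830
6 2.045 5.130 89.505
7 1.739 3.706 97.728
final: 97.728 7.248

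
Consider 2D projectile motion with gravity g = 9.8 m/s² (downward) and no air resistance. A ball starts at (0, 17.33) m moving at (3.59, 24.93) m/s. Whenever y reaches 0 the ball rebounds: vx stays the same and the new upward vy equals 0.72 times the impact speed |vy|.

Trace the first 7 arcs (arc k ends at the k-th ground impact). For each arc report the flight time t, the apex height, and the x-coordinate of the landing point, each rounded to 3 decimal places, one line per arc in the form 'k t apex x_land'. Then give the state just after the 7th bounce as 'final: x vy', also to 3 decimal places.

1 5.707 49.039 20.490
2 4.556 25.422 36.844
3 3.280 13.179 48.619
4 2.362 6.832 57.097
5 1.700 3.542 63.201
6 1.224 1.836 67.596
7 0.881 0.952 70.761
final: 70.761 3.110

Arc 1: start y=17.330, vy=24.930 → t=5.707, apex=49.039, x_land=20.490, impact vy=-31.003
  bounce: vy ← 0.72·31.003 = 22.322
Arc 2: start y=0.000, vy=22.322 → t=4.556, apex=25.422, x_land=36.844, impact vy=-22.322
  bounce: vy ← 0.72·22.322 = 16.072
Arc 3: start y=0.000, vy=16.072 → t=3.280, apex=13.179, x_land=48.619, impact vy=-16.072
  bounce: vy ← 0.72·16.072 = 11.572
Arc 4: start y=0.000, vy=11.572 → t=2.362, apex=6.832, x_land=57.097, impact vy=-11.572
  bounce: vy ← 0.72·11.572 = 8.332
Arc 5: start y=0.000, vy=8.332 → t=1.700, apex=3.542, x_land=63.201, impact vy=-8.332
  bounce: vy ← 0.72·8.332 = 5.999
Arc 6: start y=0.000, vy=5.999 → t=1.224, apex=1.836, x_land=67.596, impact vy=-5.999
  bounce: vy ← 0.72·5.999 = 4.319
Arc 7: start y=0.000, vy=4.319 → t=0.881, apex=0.952, x_land=70.761, impact vy=-4.319
  bounce: vy ← 0.72·4.319 = 3.110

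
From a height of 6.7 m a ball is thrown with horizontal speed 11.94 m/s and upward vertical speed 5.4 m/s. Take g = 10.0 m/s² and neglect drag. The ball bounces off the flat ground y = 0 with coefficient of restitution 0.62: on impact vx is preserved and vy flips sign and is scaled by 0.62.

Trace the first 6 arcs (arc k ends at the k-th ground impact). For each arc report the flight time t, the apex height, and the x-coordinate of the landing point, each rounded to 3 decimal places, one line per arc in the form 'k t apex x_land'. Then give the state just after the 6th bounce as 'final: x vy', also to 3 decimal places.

1 1.817 8.158 21.699
2 1.584 3.136 40.611
3 0.982 1.205 52.336
4 0.609 0.463 59.606
5 0.377 0.178 64.113
6 0.234 0.068 66.908
final: 66.908 0.726

Arc 1: start y=6.700, vy=5.400 → t=1.817, apex=8.158, x_land=21.699, impact vy=-12.773
  bounce: vy ← 0.62·12.773 = 7.920
Arc 2: start y=0.000, vy=7.920 → t=1.584, apex=3.136, x_land=40.611, impact vy=-7.920
  bounce: vy ← 0.62·7.920 = 4.910
Arc 3: start y=0.000, vy=4.910 → t=0.982, apex=1.205, x_land=52.336, impact vy=-4.910
  bounce: vy ← 0.62·4.910 = 3.044
Arc 4: start y=0.000, vy=3.044 → t=0.609, apex=0.463, x_land=59.606, impact vy=-3.044
  bounce: vy ← 0.62·3.044 = 1.887
Arc 5: start y=0.000, vy=1.887 → t=0.377, apex=0.178, x_land=64.113, impact vy=-1.887
  bounce: vy ← 0.62·1.887 = 1.170
Arc 6: start y=0.000, vy=1.170 → t=0.234, apex=0.068, x_land=66.908, impact vy=-1.170
  bounce: vy ← 0.62·1.170 = 0.726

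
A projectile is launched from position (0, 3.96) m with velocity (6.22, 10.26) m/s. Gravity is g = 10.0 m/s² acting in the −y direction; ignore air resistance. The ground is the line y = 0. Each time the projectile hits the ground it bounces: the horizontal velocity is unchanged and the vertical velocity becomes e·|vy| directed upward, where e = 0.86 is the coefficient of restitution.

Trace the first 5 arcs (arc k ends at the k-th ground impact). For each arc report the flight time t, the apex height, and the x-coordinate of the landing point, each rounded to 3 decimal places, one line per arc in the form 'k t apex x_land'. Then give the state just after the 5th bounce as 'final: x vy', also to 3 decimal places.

1 2.384 9.223 14.830
2 2.336 6.822 29.360
3 2.009 5.045 41.856
4 1.728 3.731 52.603
5 1.486 2.760 61.845
final: 61.845 6.389

Arc 1: start y=3.960, vy=10.260 → t=2.384, apex=9.223, x_land=14.830, impact vy=-13.582
  bounce: vy ← 0.86·13.582 = 11.680
Arc 2: start y=0.000, vy=11.680 → t=2.336, apex=6.822, x_land=29.360, impact vy=-11.680
  bounce: vy ← 0.86·11.680 = 10.045
Arc 3: start y=0.000, vy=10.045 → t=2.009, apex=5.045, x_land=41.856, impact vy=-10.045
  bounce: vy ← 0.86·10.045 = 8.639
Arc 4: start y=0.000, vy=8.639 → t=1.728, apex=3.731, x_land=52.603, impact vy=-8.639
  bounce: vy ← 0.86·8.639 = 7.429
Arc 5: start y=0.000, vy=7.429 → t=1.486, apex=2.760, x_land=61.845, impact vy=-7.429
  bounce: vy ← 0.86·7.429 = 6.389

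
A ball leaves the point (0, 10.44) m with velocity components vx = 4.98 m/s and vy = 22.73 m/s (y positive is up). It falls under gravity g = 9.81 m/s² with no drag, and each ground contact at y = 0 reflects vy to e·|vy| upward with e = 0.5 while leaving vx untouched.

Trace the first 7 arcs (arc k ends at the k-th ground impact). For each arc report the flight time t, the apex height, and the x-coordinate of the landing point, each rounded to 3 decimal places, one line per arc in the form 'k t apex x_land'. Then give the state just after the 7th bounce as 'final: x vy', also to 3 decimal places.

Arc 1: start y=10.440, vy=22.730 → t=5.055, apex=36.773, x_land=25.174, impact vy=-26.860
  bounce: vy ← 0.5·26.860 = 13.430
Arc 2: start y=0.000, vy=13.430 → t=2.738, apex=9.193, x_land=38.810, impact vy=-13.430
  bounce: vy ← 0.5·13.430 = 6.715
Arc 3: start y=0.000, vy=6.715 → t=1.369, apex=2.298, x_land=45.628, impact vy=-6.715
  bounce: vy ← 0.5·6.715 = 3.358
Arc 4: start y=0.000, vy=3.358 → t=0.685, apex=0.575, x_land=49.037, impact vy=-3.358
  bounce: vy ← 0.5·3.358 = 1.679
Arc 5: start y=0.000, vy=1.679 → t=0.342, apex=0.144, x_land=50.741, impact vy=-1.679
  bounce: vy ← 0.5·1.679 = 0.839
Arc 6: start y=0.000, vy=0.839 → t=0.171, apex=0.036, x_land=51.593, impact vy=-0.839
  bounce: vy ← 0.5·0.839 = 0.420
Arc 7: start y=0.000, vy=0.420 → t=0.086, apex=0.009, x_land=52.019, impact vy=-0.420
  bounce: vy ← 0.5·0.420 = 0.210

1 5.055 36.773 25.174
2 2.738 9.193 38.810
3 1.369 2.298 45.628
4 0.685 0.575 49.037
5 0.342 0.144 50.741
6 0.171 0.036 51.593
7 0.086 0.009 52.019
final: 52.019 0.210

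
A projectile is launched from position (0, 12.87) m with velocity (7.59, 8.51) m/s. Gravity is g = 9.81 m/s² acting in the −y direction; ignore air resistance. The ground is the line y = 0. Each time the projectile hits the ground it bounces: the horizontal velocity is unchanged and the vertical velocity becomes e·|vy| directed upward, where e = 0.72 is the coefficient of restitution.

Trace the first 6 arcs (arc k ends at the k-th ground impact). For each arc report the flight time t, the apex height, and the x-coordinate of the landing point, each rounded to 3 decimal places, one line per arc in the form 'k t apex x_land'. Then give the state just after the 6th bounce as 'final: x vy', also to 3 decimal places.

1 2.705 16.561 20.531
2 2.646 8.585 40.614
3 1.905 4.451 55.074
4 1.372 2.307 65.485
5 0.988 1.196 72.981
6 0.711 0.620 78.378
final: 78.378 2.511

Arc 1: start y=12.870, vy=8.510 → t=2.705, apex=16.561, x_land=20.531, impact vy=-18.026
  bounce: vy ← 0.72·18.026 = 12.979
Arc 2: start y=0.000, vy=12.979 → t=2.646, apex=8.585, x_land=40.614, impact vy=-12.979
  bounce: vy ← 0.72·12.979 = 9.345
Arc 3: start y=0.000, vy=9.345 → t=1.905, apex=4.451, x_land=55.074, impact vy=-9.345
  bounce: vy ← 0.72·9.345 = 6.728
Arc 4: start y=0.000, vy=6.728 → t=1.372, apex=2.307, x_land=65.485, impact vy=-6.728
  bounce: vy ← 0.72·6.728 = 4.844
Arc 5: start y=0.000, vy=4.844 → t=0.988, apex=1.196, x_land=72.981, impact vy=-4.844
  bounce: vy ← 0.72·4.844 = 3.488
Arc 6: start y=0.000, vy=3.488 → t=0.711, apex=0.620, x_land=78.378, impact vy=-3.488
  bounce: vy ← 0.72·3.488 = 2.511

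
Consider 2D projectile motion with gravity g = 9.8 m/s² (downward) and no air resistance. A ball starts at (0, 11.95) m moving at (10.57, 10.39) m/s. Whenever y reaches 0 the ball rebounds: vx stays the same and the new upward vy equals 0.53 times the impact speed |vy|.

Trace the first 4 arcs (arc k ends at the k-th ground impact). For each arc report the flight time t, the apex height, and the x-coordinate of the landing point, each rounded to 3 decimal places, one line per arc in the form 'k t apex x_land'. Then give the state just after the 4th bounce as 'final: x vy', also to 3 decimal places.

Arc 1: start y=11.950, vy=10.390 → t=2.948, apex=17.458, x_land=31.158, impact vy=-18.498
  bounce: vy ← 0.53·18.498 = 9.804
Arc 2: start y=0.000, vy=9.804 → t=2.001, apex=4.904, x_land=52.306, impact vy=-9.804
  bounce: vy ← 0.53·9.804 = 5.196
Arc 3: start y=0.000, vy=5.196 → t=1.060, apex=1.378, x_land=63.515, impact vy=-5.196
  bounce: vy ← 0.53·5.196 = 2.754
Arc 4: start y=0.000, vy=2.754 → t=0.562, apex=0.387, x_land=69.455, impact vy=-2.754
  bounce: vy ← 0.53·2.754 = 1.460

1 2.948 17.458 31.158
2 2.001 4.904 52.306
3 1.060 1.378 63.515
4 0.562 0.387 69.455
final: 69.455 1.460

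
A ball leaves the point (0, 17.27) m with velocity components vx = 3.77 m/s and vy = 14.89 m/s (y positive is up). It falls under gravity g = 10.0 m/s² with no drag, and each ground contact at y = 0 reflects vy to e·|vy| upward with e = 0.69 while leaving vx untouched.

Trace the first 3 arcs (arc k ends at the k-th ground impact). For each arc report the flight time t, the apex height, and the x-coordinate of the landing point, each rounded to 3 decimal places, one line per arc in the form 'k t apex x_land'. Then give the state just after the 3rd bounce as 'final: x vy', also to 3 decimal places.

1 3.870 28.356 14.591
2 3.286 13.500 26.981
3 2.268 6.427 35.530
final: 35.530 7.823

Arc 1: start y=17.270, vy=14.890 → t=3.870, apex=28.356, x_land=14.591, impact vy=-23.814
  bounce: vy ← 0.69·23.814 = 16.432
Arc 2: start y=0.000, vy=16.432 → t=3.286, apex=13.500, x_land=26.981, impact vy=-16.432
  bounce: vy ← 0.69·16.432 = 11.338
Arc 3: start y=0.000, vy=11.338 → t=2.268, apex=6.427, x_land=35.530, impact vy=-11.338
  bounce: vy ← 0.69·11.338 = 7.823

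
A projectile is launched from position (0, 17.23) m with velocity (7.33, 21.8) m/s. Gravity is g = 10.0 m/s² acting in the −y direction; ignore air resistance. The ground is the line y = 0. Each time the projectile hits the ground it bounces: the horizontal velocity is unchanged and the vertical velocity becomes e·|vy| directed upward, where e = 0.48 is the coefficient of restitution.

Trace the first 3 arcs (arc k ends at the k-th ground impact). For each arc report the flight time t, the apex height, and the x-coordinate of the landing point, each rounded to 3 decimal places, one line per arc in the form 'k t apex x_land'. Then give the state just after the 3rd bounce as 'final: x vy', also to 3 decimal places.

1 5.043 40.992 36.967
2 2.749 9.445 57.116
3 1.319 2.176 66.787
final: 66.787 3.167

Arc 1: start y=17.230, vy=21.800 → t=5.043, apex=40.992, x_land=36.967, impact vy=-28.633
  bounce: vy ← 0.48·28.633 = 13.744
Arc 2: start y=0.000, vy=13.744 → t=2.749, apex=9.445, x_land=57.116, impact vy=-13.744
  bounce: vy ← 0.48·13.744 = 6.597
Arc 3: start y=0.000, vy=6.597 → t=1.319, apex=2.176, x_land=66.787, impact vy=-6.597
  bounce: vy ← 0.48·6.597 = 3.167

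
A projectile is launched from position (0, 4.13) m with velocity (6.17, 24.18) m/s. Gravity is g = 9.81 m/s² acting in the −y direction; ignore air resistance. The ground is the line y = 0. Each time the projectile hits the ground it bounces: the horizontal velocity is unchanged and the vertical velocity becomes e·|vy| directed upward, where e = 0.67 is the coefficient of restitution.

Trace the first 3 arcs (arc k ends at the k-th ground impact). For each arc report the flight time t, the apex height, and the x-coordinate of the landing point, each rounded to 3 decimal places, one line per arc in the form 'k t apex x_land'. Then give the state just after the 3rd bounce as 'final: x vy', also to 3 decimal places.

Arc 1: start y=4.130, vy=24.180 → t=5.095, apex=33.930, x_land=31.436, impact vy=-25.801
  bounce: vy ← 0.67·25.801 = 17.287
Arc 2: start y=0.000, vy=17.287 → t=3.524, apex=15.231, x_land=53.181, impact vy=-17.287
  bounce: vy ← 0.67·17.287 = 11.582
Arc 3: start y=0.000, vy=11.582 → t=2.361, apex=6.837, x_land=67.750, impact vy=-11.582
  bounce: vy ← 0.67·11.582 = 7.760

1 5.095 33.930 31.436
2 3.524 15.231 53.181
3 2.361 6.837 67.750
final: 67.750 7.760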